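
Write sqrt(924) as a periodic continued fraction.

Write x_i = (sqrt(924) + m_i)/d_i with (m_0, d_0) = (0, 1). a_0 = floor(sqrt(924)) = 30, since 30^2 = 900 <= 924 < 961 = 31^2.
Iterate m_{i+1} = d_i*a_i - m_i, d_{i+1} = (924 - m_{i+1}^2)/d_i, a_{i+1} = floor((a_0 + m_{i+1})/d_{i+1}):
  m_1 = 1*30 - 0 = 30, d_1 = (924 - 30^2)/1 = 24/1 = 24, a_1 = floor((30 + 30)/24) = 2.
  m_2 = 24*2 - 30 = 18, d_2 = (924 - 18^2)/24 = 600/24 = 25, a_2 = floor((30 + 18)/25) = 1.
  m_3 = 25*1 - 18 = 7, d_3 = (924 - 7^2)/25 = 875/25 = 35, a_3 = floor((30 + 7)/35) = 1.
  m_4 = 35*1 - 7 = 28, d_4 = (924 - 28^2)/35 = 140/35 = 4, a_4 = floor((30 + 28)/4) = 14.
  m_5 = 4*14 - 28 = 28, d_5 = (924 - 28^2)/4 = 140/4 = 35, a_5 = floor((30 + 28)/35) = 1.
  m_6 = 35*1 - 28 = 7, d_6 = (924 - 7^2)/35 = 875/35 = 25, a_6 = floor((30 + 7)/25) = 1.
  m_7 = 25*1 - 7 = 18, d_7 = (924 - 18^2)/25 = 600/25 = 24, a_7 = floor((30 + 18)/24) = 2.
  m_8 = 24*2 - 18 = 30, d_8 = (924 - 30^2)/24 = 24/24 = 1, a_8 = floor((30 + 30)/1) = 60.
  m_9 = 1*60 - 30 = 30, d_9 = (924 - 30^2)/1 = 24/1 = 24: (m_9, d_9) = (m_1, d_1) = (30, 24), so from here the quotients repeat a_1, ..., a_8; the period length is 8.
Hence the expansion of sqrt(924) is a_0 = 30 followed by the repeating block 2, 1, 1, 14, 1, 1, 2, 60 (period 8).

[30; (2, 1, 1, 14, 1, 1, 2, 60)]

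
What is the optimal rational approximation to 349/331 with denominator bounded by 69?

Expand x = 349/331 as a continued fraction with the Euclidean algorithm:
  349 = 1*331 + 18, so a_0 = 1.
  331 = 18*18 + 7, so a_1 = 18.
  18 = 2*7 + 4, so a_2 = 2.
  7 = 1*4 + 3, so a_3 = 1.
  4 = 1*3 + 1, so a_4 = 1.
  3 = 3*1 + 0, so a_5 = 3.
so x = [1; 18, 2, 1, 1, 3].
Convergents (p_i = a_i*p_{i-1} + p_{i-2}, q_i = a_i*q_{i-1} + q_{i-2} with p_{-2}=0, p_{-1}=1, q_{-2}=1, q_{-1}=0), until the denominator exceeds 69:
  i=0: a_0=1, p_0 = 1*1 + 0 = 1, q_0 = 1*0 + 1 = 1.
  i=1: a_1=18, p_1 = 18*1 + 1 = 19, q_1 = 18*1 + 0 = 18.
  i=2: a_2=2, p_2 = 2*19 + 1 = 39, q_2 = 2*18 + 1 = 37.
  i=3: a_3=1, p_3 = 1*39 + 19 = 58, q_3 = 1*37 + 18 = 55.
  i=4: a_4=1, p_4 = 1*58 + 39 = 97, q_4 = 1*55 + 37 = 92.
q_4 = 92 > 69, so the last convergent with denominator <= 69 is p_3/q_3 = 58/55.
The closest fraction with denominator <= 69 is either p_3/q_3 or the intermediate fraction (k*p_3 + p_2)/(k*q_3 + q_2) with the largest k >= 1 whose denominator stays <= 69; these approach x as k grows, and every other convergent or intermediate fraction in range is farther away.
Largest k: floor((69 - q_2)/q_3) = floor((69 - 37)/55) = 0.
Since k = 0, no intermediate fraction beyond p_3/q_3 has denominator <= 69, so the convergent 58/55 is the closest (its error is |349*55 - 58*331|/(331*55) = 3/18205).

58/55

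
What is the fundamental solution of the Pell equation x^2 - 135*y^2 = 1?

(x, y) = (244, 21)

First expand sqrt(135) as a continued fraction. With x_i = (sqrt(135) + m_i)/d_i and (m_0, d_0) = (0, 1): a_0 = floor(sqrt(135)) = 11, since 11^2 = 121 <= 135 < 144 = 12^2.
Iterate m_{i+1} = d_i*a_i - m_i, d_{i+1} = (135 - m_{i+1}^2)/d_i, a_{i+1} = floor((a_0 + m_{i+1})/d_{i+1}):
  m_1 = 1*11 - 0 = 11, d_1 = (135 - 11^2)/1 = 14/1 = 14, a_1 = floor((11 + 11)/14) = 1.
  m_2 = 14*1 - 11 = 3, d_2 = (135 - 3^2)/14 = 126/14 = 9, a_2 = floor((11 + 3)/9) = 1.
  m_3 = 9*1 - 3 = 6, d_3 = (135 - 6^2)/9 = 99/9 = 11, a_3 = floor((11 + 6)/11) = 1.
  m_4 = 11*1 - 6 = 5, d_4 = (135 - 5^2)/11 = 110/11 = 10, a_4 = floor((11 + 5)/10) = 1.
  m_5 = 10*1 - 5 = 5, d_5 = (135 - 5^2)/10 = 110/10 = 11, a_5 = floor((11 + 5)/11) = 1.
  m_6 = 11*1 - 5 = 6, d_6 = (135 - 6^2)/11 = 99/11 = 9, a_6 = floor((11 + 6)/9) = 1.
  m_7 = 9*1 - 6 = 3, d_7 = (135 - 3^2)/9 = 126/9 = 14, a_7 = floor((11 + 3)/14) = 1.
  m_8 = 14*1 - 3 = 11, d_8 = (135 - 11^2)/14 = 14/14 = 1, a_8 = floor((11 + 11)/1) = 22.
  m_9 = 1*22 - 11 = 11, d_9 = (135 - 11^2)/1 = 14/1 = 14: (m_9, d_9) = (m_1, d_1) = (11, 14), so from here the quotients repeat a_1, ..., a_8; the period length is 8.
So sqrt(135) = [11; (1, 1, 1, 1, 1, 1, 1, 22)] with period length k = 8.
k is even, so the fundamental solution of x^2 - 135y^2 = 1 is (p_{k-1}, q_{k-1}) = (p_7, q_7); compute convergents through index 7.
Convergents (p_i = a_i*p_{i-1} + p_{i-2}, q_i = a_i*q_{i-1} + q_{i-2} with p_{-2}=0, p_{-1}=1, q_{-2}=1, q_{-1}=0):
  i=0: a_0=11, p_0 = 11*1 + 0 = 11, q_0 = 11*0 + 1 = 1.
  i=1: a_1=1, p_1 = 1*11 + 1 = 12, q_1 = 1*1 + 0 = 1.
  i=2: a_2=1, p_2 = 1*12 + 11 = 23, q_2 = 1*1 + 1 = 2.
  i=3: a_3=1, p_3 = 1*23 + 12 = 35, q_3 = 1*2 + 1 = 3.
  i=4: a_4=1, p_4 = 1*35 + 23 = 58, q_4 = 1*3 + 2 = 5.
  i=5: a_5=1, p_5 = 1*58 + 35 = 93, q_5 = 1*5 + 3 = 8.
  i=6: a_6=1, p_6 = 1*93 + 58 = 151, q_6 = 1*8 + 5 = 13.
  i=7: a_7=1, p_7 = 1*151 + 93 = 244, q_7 = 1*13 + 8 = 21.
Check: 244^2 - 135*21^2 = 59536 - 59535 = 1, so (x, y) = (244, 21) solves the equation, and by the theorem it is the least positive solution.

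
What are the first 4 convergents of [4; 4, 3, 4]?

Using the convergent recurrence p_i = a_i*p_{i-1} + p_{i-2}, q_i = a_i*q_{i-1} + q_{i-2} with p_{-2}=0, p_{-1}=1, q_{-2}=1, q_{-1}=0:
  i=0: a_0=4, p_0 = 4*1 + 0 = 4, q_0 = 4*0 + 1 = 1.
  i=1: a_1=4, p_1 = 4*4 + 1 = 17, q_1 = 4*1 + 0 = 4.
  i=2: a_2=3, p_2 = 3*17 + 4 = 55, q_2 = 3*4 + 1 = 13.
  i=3: a_3=4, p_3 = 4*55 + 17 = 237, q_3 = 4*13 + 4 = 56.

4/1, 17/4, 55/13, 237/56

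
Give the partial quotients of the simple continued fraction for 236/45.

[5; 4, 11]

Run the Euclidean algorithm on 236 and 45; the successive quotients are the partial quotients a_0, a_1, ... (each step inverts the fractional part left over by the previous one):
  236 = 5*45 + 11, so a_0 = 5.
  45 = 4*11 + 1, so a_1 = 4.
  11 = 11*1 + 0, so a_2 = 11.
The remainder reaches 0 after 3 divisions, so the expansion has 3 partial quotients, read off in order.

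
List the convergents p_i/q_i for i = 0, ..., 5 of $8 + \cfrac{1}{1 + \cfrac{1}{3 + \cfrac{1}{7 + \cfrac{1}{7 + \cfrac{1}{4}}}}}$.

Using the convergent recurrence p_i = a_i*p_{i-1} + p_{i-2}, q_i = a_i*q_{i-1} + q_{i-2} with p_{-2}=0, p_{-1}=1, q_{-2}=1, q_{-1}=0:
  i=0: a_0=8, p_0 = 8*1 + 0 = 8, q_0 = 8*0 + 1 = 1.
  i=1: a_1=1, p_1 = 1*8 + 1 = 9, q_1 = 1*1 + 0 = 1.
  i=2: a_2=3, p_2 = 3*9 + 8 = 35, q_2 = 3*1 + 1 = 4.
  i=3: a_3=7, p_3 = 7*35 + 9 = 254, q_3 = 7*4 + 1 = 29.
  i=4: a_4=7, p_4 = 7*254 + 35 = 1813, q_4 = 7*29 + 4 = 207.
  i=5: a_5=4, p_5 = 4*1813 + 254 = 7506, q_5 = 4*207 + 29 = 857.

8/1, 9/1, 35/4, 254/29, 1813/207, 7506/857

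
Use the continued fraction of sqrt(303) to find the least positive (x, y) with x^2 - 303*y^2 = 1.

First expand sqrt(303) as a continued fraction. With x_i = (sqrt(303) + m_i)/d_i and (m_0, d_0) = (0, 1): a_0 = floor(sqrt(303)) = 17, since 17^2 = 289 <= 303 < 324 = 18^2.
Iterate m_{i+1} = d_i*a_i - m_i, d_{i+1} = (303 - m_{i+1}^2)/d_i, a_{i+1} = floor((a_0 + m_{i+1})/d_{i+1}):
  m_1 = 1*17 - 0 = 17, d_1 = (303 - 17^2)/1 = 14/1 = 14, a_1 = floor((17 + 17)/14) = 2.
  m_2 = 14*2 - 17 = 11, d_2 = (303 - 11^2)/14 = 182/14 = 13, a_2 = floor((17 + 11)/13) = 2.
  m_3 = 13*2 - 11 = 15, d_3 = (303 - 15^2)/13 = 78/13 = 6, a_3 = floor((17 + 15)/6) = 5.
  m_4 = 6*5 - 15 = 15, d_4 = (303 - 15^2)/6 = 78/6 = 13, a_4 = floor((17 + 15)/13) = 2.
  m_5 = 13*2 - 15 = 11, d_5 = (303 - 11^2)/13 = 182/13 = 14, a_5 = floor((17 + 11)/14) = 2.
  m_6 = 14*2 - 11 = 17, d_6 = (303 - 17^2)/14 = 14/14 = 1, a_6 = floor((17 + 17)/1) = 34.
  m_7 = 1*34 - 17 = 17, d_7 = (303 - 17^2)/1 = 14/1 = 14: (m_7, d_7) = (m_1, d_1) = (17, 14), so from here the quotients repeat a_1, ..., a_6; the period length is 6.
So sqrt(303) = [17; (2, 2, 5, 2, 2, 34)] with period length k = 6.
k is even, so the fundamental solution of x^2 - 303y^2 = 1 is (p_{k-1}, q_{k-1}) = (p_5, q_5); compute convergents through index 5.
Convergents (p_i = a_i*p_{i-1} + p_{i-2}, q_i = a_i*q_{i-1} + q_{i-2} with p_{-2}=0, p_{-1}=1, q_{-2}=1, q_{-1}=0):
  i=0: a_0=17, p_0 = 17*1 + 0 = 17, q_0 = 17*0 + 1 = 1.
  i=1: a_1=2, p_1 = 2*17 + 1 = 35, q_1 = 2*1 + 0 = 2.
  i=2: a_2=2, p_2 = 2*35 + 17 = 87, q_2 = 2*2 + 1 = 5.
  i=3: a_3=5, p_3 = 5*87 + 35 = 470, q_3 = 5*5 + 2 = 27.
  i=4: a_4=2, p_4 = 2*470 + 87 = 1027, q_4 = 2*27 + 5 = 59.
  i=5: a_5=2, p_5 = 2*1027 + 470 = 2524, q_5 = 2*59 + 27 = 145.
Check: 2524^2 - 303*145^2 = 6370576 - 6370575 = 1, so (x, y) = (2524, 145) solves the equation, and by the theorem it is the least positive solution.

(x, y) = (2524, 145)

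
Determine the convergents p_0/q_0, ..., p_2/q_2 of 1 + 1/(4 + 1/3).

1/1, 5/4, 16/13

Using the convergent recurrence p_i = a_i*p_{i-1} + p_{i-2}, q_i = a_i*q_{i-1} + q_{i-2} with p_{-2}=0, p_{-1}=1, q_{-2}=1, q_{-1}=0:
  i=0: a_0=1, p_0 = 1*1 + 0 = 1, q_0 = 1*0 + 1 = 1.
  i=1: a_1=4, p_1 = 4*1 + 1 = 5, q_1 = 4*1 + 0 = 4.
  i=2: a_2=3, p_2 = 3*5 + 1 = 16, q_2 = 3*4 + 1 = 13.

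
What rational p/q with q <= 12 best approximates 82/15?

Expand x = 82/15 as a continued fraction with the Euclidean algorithm:
  82 = 5*15 + 7, so a_0 = 5.
  15 = 2*7 + 1, so a_1 = 2.
  7 = 7*1 + 0, so a_2 = 7.
so x = [5; 2, 7].
Convergents (p_i = a_i*p_{i-1} + p_{i-2}, q_i = a_i*q_{i-1} + q_{i-2} with p_{-2}=0, p_{-1}=1, q_{-2}=1, q_{-1}=0), until the denominator exceeds 12:
  i=0: a_0=5, p_0 = 5*1 + 0 = 5, q_0 = 5*0 + 1 = 1.
  i=1: a_1=2, p_1 = 2*5 + 1 = 11, q_1 = 2*1 + 0 = 2.
  i=2: a_2=7, p_2 = 7*11 + 5 = 82, q_2 = 7*2 + 1 = 15.
q_2 = 15 > 12, so the last convergent with denominator <= 12 is p_1/q_1 = 11/2.
The closest fraction with denominator <= 12 is either p_1/q_1 or the intermediate fraction (k*p_1 + p_0)/(k*q_1 + q_0) with the largest k >= 1 whose denominator stays <= 12; these approach x as k grows, and every other convergent or intermediate fraction in range is farther away.
Largest k: floor((12 - q_0)/q_1) = floor((12 - 1)/2) = 5.
That gives (5*11 + 5)/(5*2 + 1) = 60/11.
Compare the errors: |x - 11/2| = |82*2 - 11*15|/(15*2) = 1/30, and |x - 60/11| = |82*11 - 60*15|/(15*11) = 2/165.
Cross-multiplying, 2*30 = 60 < 165 = 1*165, so 2/165 is smaller: the intermediate fraction 60/11 is closer to x than 11/2.

60/11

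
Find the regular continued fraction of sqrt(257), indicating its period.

[16; (32)]

Write x_i = (sqrt(257) + m_i)/d_i with (m_0, d_0) = (0, 1). a_0 = floor(sqrt(257)) = 16, since 16^2 = 256 <= 257 < 289 = 17^2.
Iterate m_{i+1} = d_i*a_i - m_i, d_{i+1} = (257 - m_{i+1}^2)/d_i, a_{i+1} = floor((a_0 + m_{i+1})/d_{i+1}):
  m_1 = 1*16 - 0 = 16, d_1 = (257 - 16^2)/1 = 1/1 = 1, a_1 = floor((16 + 16)/1) = 32.
  m_2 = 1*32 - 16 = 16, d_2 = (257 - 16^2)/1 = 1/1 = 1: (m_2, d_2) = (m_1, d_1) = (16, 1), so from here the quotient a_1 repeats; the period length is 1.
Hence the expansion of sqrt(257) is a_0 = 16 followed by the repeating block 32 (period 1).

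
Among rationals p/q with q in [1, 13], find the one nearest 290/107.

Expand x = 290/107 as a continued fraction with the Euclidean algorithm:
  290 = 2*107 + 76, so a_0 = 2.
  107 = 1*76 + 31, so a_1 = 1.
  76 = 2*31 + 14, so a_2 = 2.
  31 = 2*14 + 3, so a_3 = 2.
  14 = 4*3 + 2, so a_4 = 4.
  3 = 1*2 + 1, so a_5 = 1.
  2 = 2*1 + 0, so a_6 = 2.
so x = [2; 1, 2, 2, 4, 1, 2].
Convergents (p_i = a_i*p_{i-1} + p_{i-2}, q_i = a_i*q_{i-1} + q_{i-2} with p_{-2}=0, p_{-1}=1, q_{-2}=1, q_{-1}=0), until the denominator exceeds 13:
  i=0: a_0=2, p_0 = 2*1 + 0 = 2, q_0 = 2*0 + 1 = 1.
  i=1: a_1=1, p_1 = 1*2 + 1 = 3, q_1 = 1*1 + 0 = 1.
  i=2: a_2=2, p_2 = 2*3 + 2 = 8, q_2 = 2*1 + 1 = 3.
  i=3: a_3=2, p_3 = 2*8 + 3 = 19, q_3 = 2*3 + 1 = 7.
  i=4: a_4=4, p_4 = 4*19 + 8 = 84, q_4 = 4*7 + 3 = 31.
q_4 = 31 > 13, so the last convergent with denominator <= 13 is p_3/q_3 = 19/7.
The closest fraction with denominator <= 13 is either p_3/q_3 or the intermediate fraction (k*p_3 + p_2)/(k*q_3 + q_2) with the largest k >= 1 whose denominator stays <= 13; these approach x as k grows, and every other convergent or intermediate fraction in range is farther away.
Largest k: floor((13 - q_2)/q_3) = floor((13 - 3)/7) = 1.
That gives (1*19 + 8)/(1*7 + 3) = 27/10.
Compare the errors: |x - 19/7| = |290*7 - 19*107|/(107*7) = 3/749, and |x - 27/10| = |290*10 - 27*107|/(107*10) = 11/1070.
Cross-multiplying, 3*1070 = 3210 < 8239 = 11*749, so 3/749 is smaller: the convergent 19/7 is closer to x than 27/10.

19/7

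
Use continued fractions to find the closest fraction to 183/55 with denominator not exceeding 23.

Expand x = 183/55 as a continued fraction with the Euclidean algorithm:
  183 = 3*55 + 18, so a_0 = 3.
  55 = 3*18 + 1, so a_1 = 3.
  18 = 18*1 + 0, so a_2 = 18.
so x = [3; 3, 18].
Convergents (p_i = a_i*p_{i-1} + p_{i-2}, q_i = a_i*q_{i-1} + q_{i-2} with p_{-2}=0, p_{-1}=1, q_{-2}=1, q_{-1}=0), until the denominator exceeds 23:
  i=0: a_0=3, p_0 = 3*1 + 0 = 3, q_0 = 3*0 + 1 = 1.
  i=1: a_1=3, p_1 = 3*3 + 1 = 10, q_1 = 3*1 + 0 = 3.
  i=2: a_2=18, p_2 = 18*10 + 3 = 183, q_2 = 18*3 + 1 = 55.
q_2 = 55 > 23, so the last convergent with denominator <= 23 is p_1/q_1 = 10/3.
The closest fraction with denominator <= 23 is either p_1/q_1 or the intermediate fraction (k*p_1 + p_0)/(k*q_1 + q_0) with the largest k >= 1 whose denominator stays <= 23; these approach x as k grows, and every other convergent or intermediate fraction in range is farther away.
Largest k: floor((23 - q_0)/q_1) = floor((23 - 1)/3) = 7.
That gives (7*10 + 3)/(7*3 + 1) = 73/22.
Compare the errors: |x - 10/3| = |183*3 - 10*55|/(55*3) = 1/165, and |x - 73/22| = |183*22 - 73*55|/(55*22) = 11/1210.
Cross-multiplying, 1*1210 = 1210 < 1815 = 11*165, so 1/165 is smaller: the convergent 10/3 is closer to x than 73/22.

10/3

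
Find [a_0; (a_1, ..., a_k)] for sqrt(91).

[9; (1, 1, 5, 1, 5, 1, 1, 18)]

Write x_i = (sqrt(91) + m_i)/d_i with (m_0, d_0) = (0, 1). a_0 = floor(sqrt(91)) = 9, since 9^2 = 81 <= 91 < 100 = 10^2.
Iterate m_{i+1} = d_i*a_i - m_i, d_{i+1} = (91 - m_{i+1}^2)/d_i, a_{i+1} = floor((a_0 + m_{i+1})/d_{i+1}):
  m_1 = 1*9 - 0 = 9, d_1 = (91 - 9^2)/1 = 10/1 = 10, a_1 = floor((9 + 9)/10) = 1.
  m_2 = 10*1 - 9 = 1, d_2 = (91 - 1^2)/10 = 90/10 = 9, a_2 = floor((9 + 1)/9) = 1.
  m_3 = 9*1 - 1 = 8, d_3 = (91 - 8^2)/9 = 27/9 = 3, a_3 = floor((9 + 8)/3) = 5.
  m_4 = 3*5 - 8 = 7, d_4 = (91 - 7^2)/3 = 42/3 = 14, a_4 = floor((9 + 7)/14) = 1.
  m_5 = 14*1 - 7 = 7, d_5 = (91 - 7^2)/14 = 42/14 = 3, a_5 = floor((9 + 7)/3) = 5.
  m_6 = 3*5 - 7 = 8, d_6 = (91 - 8^2)/3 = 27/3 = 9, a_6 = floor((9 + 8)/9) = 1.
  m_7 = 9*1 - 8 = 1, d_7 = (91 - 1^2)/9 = 90/9 = 10, a_7 = floor((9 + 1)/10) = 1.
  m_8 = 10*1 - 1 = 9, d_8 = (91 - 9^2)/10 = 10/10 = 1, a_8 = floor((9 + 9)/1) = 18.
  m_9 = 1*18 - 9 = 9, d_9 = (91 - 9^2)/1 = 10/1 = 10: (m_9, d_9) = (m_1, d_1) = (9, 10), so from here the quotients repeat a_1, ..., a_8; the period length is 8.
Hence the expansion of sqrt(91) is a_0 = 9 followed by the repeating block 1, 1, 5, 1, 5, 1, 1, 18 (period 8).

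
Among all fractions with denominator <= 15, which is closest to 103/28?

Expand x = 103/28 as a continued fraction with the Euclidean algorithm:
  103 = 3*28 + 19, so a_0 = 3.
  28 = 1*19 + 9, so a_1 = 1.
  19 = 2*9 + 1, so a_2 = 2.
  9 = 9*1 + 0, so a_3 = 9.
so x = [3; 1, 2, 9].
Convergents (p_i = a_i*p_{i-1} + p_{i-2}, q_i = a_i*q_{i-1} + q_{i-2} with p_{-2}=0, p_{-1}=1, q_{-2}=1, q_{-1}=0), until the denominator exceeds 15:
  i=0: a_0=3, p_0 = 3*1 + 0 = 3, q_0 = 3*0 + 1 = 1.
  i=1: a_1=1, p_1 = 1*3 + 1 = 4, q_1 = 1*1 + 0 = 1.
  i=2: a_2=2, p_2 = 2*4 + 3 = 11, q_2 = 2*1 + 1 = 3.
  i=3: a_3=9, p_3 = 9*11 + 4 = 103, q_3 = 9*3 + 1 = 28.
q_3 = 28 > 15, so the last convergent with denominator <= 15 is p_2/q_2 = 11/3.
The closest fraction with denominator <= 15 is either p_2/q_2 or the intermediate fraction (k*p_2 + p_1)/(k*q_2 + q_1) with the largest k >= 1 whose denominator stays <= 15; these approach x as k grows, and every other convergent or intermediate fraction in range is farther away.
Largest k: floor((15 - q_1)/q_2) = floor((15 - 1)/3) = 4.
That gives (4*11 + 4)/(4*3 + 1) = 48/13.
Compare the errors: |x - 11/3| = |103*3 - 11*28|/(28*3) = 1/84, and |x - 48/13| = |103*13 - 48*28|/(28*13) = 5/364.
Cross-multiplying, 1*364 = 364 < 420 = 5*84, so 1/84 is smaller: the convergent 11/3 is closer to x than 48/13.

11/3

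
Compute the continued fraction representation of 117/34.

Run the Euclidean algorithm on 117 and 34; the successive quotients are the partial quotients a_0, a_1, ... (each step inverts the fractional part left over by the previous one):
  117 = 3*34 + 15, so a_0 = 3.
  34 = 2*15 + 4, so a_1 = 2.
  15 = 3*4 + 3, so a_2 = 3.
  4 = 1*3 + 1, so a_3 = 1.
  3 = 3*1 + 0, so a_4 = 3.
The remainder reaches 0 after 5 divisions, so the expansion has 5 partial quotients, read off in order.

[3; 2, 3, 1, 3]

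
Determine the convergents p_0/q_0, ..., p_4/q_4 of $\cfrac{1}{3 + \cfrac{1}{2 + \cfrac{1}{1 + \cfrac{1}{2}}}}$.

Using the convergent recurrence p_i = a_i*p_{i-1} + p_{i-2}, q_i = a_i*q_{i-1} + q_{i-2} with p_{-2}=0, p_{-1}=1, q_{-2}=1, q_{-1}=0:
  i=0: a_0=0, p_0 = 0*1 + 0 = 0, q_0 = 0*0 + 1 = 1.
  i=1: a_1=3, p_1 = 3*0 + 1 = 1, q_1 = 3*1 + 0 = 3.
  i=2: a_2=2, p_2 = 2*1 + 0 = 2, q_2 = 2*3 + 1 = 7.
  i=3: a_3=1, p_3 = 1*2 + 1 = 3, q_3 = 1*7 + 3 = 10.
  i=4: a_4=2, p_4 = 2*3 + 2 = 8, q_4 = 2*10 + 7 = 27.

0/1, 1/3, 2/7, 3/10, 8/27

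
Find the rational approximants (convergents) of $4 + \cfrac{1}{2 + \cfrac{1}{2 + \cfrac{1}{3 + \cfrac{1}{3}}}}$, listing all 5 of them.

4/1, 9/2, 22/5, 75/17, 247/56

Using the convergent recurrence p_i = a_i*p_{i-1} + p_{i-2}, q_i = a_i*q_{i-1} + q_{i-2} with p_{-2}=0, p_{-1}=1, q_{-2}=1, q_{-1}=0:
  i=0: a_0=4, p_0 = 4*1 + 0 = 4, q_0 = 4*0 + 1 = 1.
  i=1: a_1=2, p_1 = 2*4 + 1 = 9, q_1 = 2*1 + 0 = 2.
  i=2: a_2=2, p_2 = 2*9 + 4 = 22, q_2 = 2*2 + 1 = 5.
  i=3: a_3=3, p_3 = 3*22 + 9 = 75, q_3 = 3*5 + 2 = 17.
  i=4: a_4=3, p_4 = 3*75 + 22 = 247, q_4 = 3*17 + 5 = 56.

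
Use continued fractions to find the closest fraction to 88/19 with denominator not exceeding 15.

Expand x = 88/19 as a continued fraction with the Euclidean algorithm:
  88 = 4*19 + 12, so a_0 = 4.
  19 = 1*12 + 7, so a_1 = 1.
  12 = 1*7 + 5, so a_2 = 1.
  7 = 1*5 + 2, so a_3 = 1.
  5 = 2*2 + 1, so a_4 = 2.
  2 = 2*1 + 0, so a_5 = 2.
so x = [4; 1, 1, 1, 2, 2].
Convergents (p_i = a_i*p_{i-1} + p_{i-2}, q_i = a_i*q_{i-1} + q_{i-2} with p_{-2}=0, p_{-1}=1, q_{-2}=1, q_{-1}=0), until the denominator exceeds 15:
  i=0: a_0=4, p_0 = 4*1 + 0 = 4, q_0 = 4*0 + 1 = 1.
  i=1: a_1=1, p_1 = 1*4 + 1 = 5, q_1 = 1*1 + 0 = 1.
  i=2: a_2=1, p_2 = 1*5 + 4 = 9, q_2 = 1*1 + 1 = 2.
  i=3: a_3=1, p_3 = 1*9 + 5 = 14, q_3 = 1*2 + 1 = 3.
  i=4: a_4=2, p_4 = 2*14 + 9 = 37, q_4 = 2*3 + 2 = 8.
  i=5: a_5=2, p_5 = 2*37 + 14 = 88, q_5 = 2*8 + 3 = 19.
q_5 = 19 > 15, so the last convergent with denominator <= 15 is p_4/q_4 = 37/8.
The closest fraction with denominator <= 15 is either p_4/q_4 or the intermediate fraction (k*p_4 + p_3)/(k*q_4 + q_3) with the largest k >= 1 whose denominator stays <= 15; these approach x as k grows, and every other convergent or intermediate fraction in range is farther away.
Largest k: floor((15 - q_3)/q_4) = floor((15 - 3)/8) = 1.
That gives (1*37 + 14)/(1*8 + 3) = 51/11.
Compare the errors: |x - 37/8| = |88*8 - 37*19|/(19*8) = 1/152, and |x - 51/11| = |88*11 - 51*19|/(19*11) = 1/209.
Cross-multiplying, 1*152 = 152 < 209 = 1*209, so 1/209 is smaller: the intermediate fraction 51/11 is closer to x than 37/8.

51/11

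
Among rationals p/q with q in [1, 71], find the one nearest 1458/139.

493/47

Expand x = 1458/139 as a continued fraction with the Euclidean algorithm:
  1458 = 10*139 + 68, so a_0 = 10.
  139 = 2*68 + 3, so a_1 = 2.
  68 = 22*3 + 2, so a_2 = 22.
  3 = 1*2 + 1, so a_3 = 1.
  2 = 2*1 + 0, so a_4 = 2.
so x = [10; 2, 22, 1, 2].
Convergents (p_i = a_i*p_{i-1} + p_{i-2}, q_i = a_i*q_{i-1} + q_{i-2} with p_{-2}=0, p_{-1}=1, q_{-2}=1, q_{-1}=0), until the denominator exceeds 71:
  i=0: a_0=10, p_0 = 10*1 + 0 = 10, q_0 = 10*0 + 1 = 1.
  i=1: a_1=2, p_1 = 2*10 + 1 = 21, q_1 = 2*1 + 0 = 2.
  i=2: a_2=22, p_2 = 22*21 + 10 = 472, q_2 = 22*2 + 1 = 45.
  i=3: a_3=1, p_3 = 1*472 + 21 = 493, q_3 = 1*45 + 2 = 47.
  i=4: a_4=2, p_4 = 2*493 + 472 = 1458, q_4 = 2*47 + 45 = 139.
q_4 = 139 > 71, so the last convergent with denominator <= 71 is p_3/q_3 = 493/47.
The closest fraction with denominator <= 71 is either p_3/q_3 or the intermediate fraction (k*p_3 + p_2)/(k*q_3 + q_2) with the largest k >= 1 whose denominator stays <= 71; these approach x as k grows, and every other convergent or intermediate fraction in range is farther away.
Largest k: floor((71 - q_2)/q_3) = floor((71 - 45)/47) = 0.
Since k = 0, no intermediate fraction beyond p_3/q_3 has denominator <= 71, so the convergent 493/47 is the closest (its error is |1458*47 - 493*139|/(139*47) = 1/6533).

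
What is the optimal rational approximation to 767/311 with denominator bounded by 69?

Expand x = 767/311 as a continued fraction with the Euclidean algorithm:
  767 = 2*311 + 145, so a_0 = 2.
  311 = 2*145 + 21, so a_1 = 2.
  145 = 6*21 + 19, so a_2 = 6.
  21 = 1*19 + 2, so a_3 = 1.
  19 = 9*2 + 1, so a_4 = 9.
  2 = 2*1 + 0, so a_5 = 2.
so x = [2; 2, 6, 1, 9, 2].
Convergents (p_i = a_i*p_{i-1} + p_{i-2}, q_i = a_i*q_{i-1} + q_{i-2} with p_{-2}=0, p_{-1}=1, q_{-2}=1, q_{-1}=0), until the denominator exceeds 69:
  i=0: a_0=2, p_0 = 2*1 + 0 = 2, q_0 = 2*0 + 1 = 1.
  i=1: a_1=2, p_1 = 2*2 + 1 = 5, q_1 = 2*1 + 0 = 2.
  i=2: a_2=6, p_2 = 6*5 + 2 = 32, q_2 = 6*2 + 1 = 13.
  i=3: a_3=1, p_3 = 1*32 + 5 = 37, q_3 = 1*13 + 2 = 15.
  i=4: a_4=9, p_4 = 9*37 + 32 = 365, q_4 = 9*15 + 13 = 148.
q_4 = 148 > 69, so the last convergent with denominator <= 69 is p_3/q_3 = 37/15.
The closest fraction with denominator <= 69 is either p_3/q_3 or the intermediate fraction (k*p_3 + p_2)/(k*q_3 + q_2) with the largest k >= 1 whose denominator stays <= 69; these approach x as k grows, and every other convergent or intermediate fraction in range is farther away.
Largest k: floor((69 - q_2)/q_3) = floor((69 - 13)/15) = 3.
That gives (3*37 + 32)/(3*15 + 13) = 143/58.
Compare the errors: |x - 37/15| = |767*15 - 37*311|/(311*15) = 2/4665, and |x - 143/58| = |767*58 - 143*311|/(311*58) = 13/18038.
Cross-multiplying, 2*18038 = 36076 < 60645 = 13*4665, so 2/4665 is smaller: the convergent 37/15 is closer to x than 143/58.

37/15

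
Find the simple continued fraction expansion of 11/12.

Run the Euclidean algorithm on 11 and 12; the successive quotients are the partial quotients a_0, a_1, ... (each step inverts the fractional part left over by the previous one):
  11 = 0*12 + 11, so a_0 = 0.
  12 = 1*11 + 1, so a_1 = 1.
  11 = 11*1 + 0, so a_2 = 11.
The remainder reaches 0 after 3 divisions, so the expansion has 3 partial quotients, read off in order.

[0; 1, 11]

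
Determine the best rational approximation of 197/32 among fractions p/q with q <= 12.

Expand x = 197/32 as a continued fraction with the Euclidean algorithm:
  197 = 6*32 + 5, so a_0 = 6.
  32 = 6*5 + 2, so a_1 = 6.
  5 = 2*2 + 1, so a_2 = 2.
  2 = 2*1 + 0, so a_3 = 2.
so x = [6; 6, 2, 2].
Convergents (p_i = a_i*p_{i-1} + p_{i-2}, q_i = a_i*q_{i-1} + q_{i-2} with p_{-2}=0, p_{-1}=1, q_{-2}=1, q_{-1}=0), until the denominator exceeds 12:
  i=0: a_0=6, p_0 = 6*1 + 0 = 6, q_0 = 6*0 + 1 = 1.
  i=1: a_1=6, p_1 = 6*6 + 1 = 37, q_1 = 6*1 + 0 = 6.
  i=2: a_2=2, p_2 = 2*37 + 6 = 80, q_2 = 2*6 + 1 = 13.
q_2 = 13 > 12, so the last convergent with denominator <= 12 is p_1/q_1 = 37/6.
The closest fraction with denominator <= 12 is either p_1/q_1 or the intermediate fraction (k*p_1 + p_0)/(k*q_1 + q_0) with the largest k >= 1 whose denominator stays <= 12; these approach x as k grows, and every other convergent or intermediate fraction in range is farther away.
Largest k: floor((12 - q_0)/q_1) = floor((12 - 1)/6) = 1.
That gives (1*37 + 6)/(1*6 + 1) = 43/7.
Compare the errors: |x - 37/6| = |197*6 - 37*32|/(32*6) = 2/192, and |x - 43/7| = |197*7 - 43*32|/(32*7) = 3/224.
Cross-multiplying, 2*224 = 448 < 576 = 3*192, so 2/192 is smaller: the convergent 37/6 is closer to x than 43/7.

37/6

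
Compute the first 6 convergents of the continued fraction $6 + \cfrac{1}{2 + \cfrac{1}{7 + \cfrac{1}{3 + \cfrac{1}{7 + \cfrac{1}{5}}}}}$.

Using the convergent recurrence p_i = a_i*p_{i-1} + p_{i-2}, q_i = a_i*q_{i-1} + q_{i-2} with p_{-2}=0, p_{-1}=1, q_{-2}=1, q_{-1}=0:
  i=0: a_0=6, p_0 = 6*1 + 0 = 6, q_0 = 6*0 + 1 = 1.
  i=1: a_1=2, p_1 = 2*6 + 1 = 13, q_1 = 2*1 + 0 = 2.
  i=2: a_2=7, p_2 = 7*13 + 6 = 97, q_2 = 7*2 + 1 = 15.
  i=3: a_3=3, p_3 = 3*97 + 13 = 304, q_3 = 3*15 + 2 = 47.
  i=4: a_4=7, p_4 = 7*304 + 97 = 2225, q_4 = 7*47 + 15 = 344.
  i=5: a_5=5, p_5 = 5*2225 + 304 = 11429, q_5 = 5*344 + 47 = 1767.

6/1, 13/2, 97/15, 304/47, 2225/344, 11429/1767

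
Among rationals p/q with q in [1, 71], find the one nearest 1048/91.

691/60

Expand x = 1048/91 as a continued fraction with the Euclidean algorithm:
  1048 = 11*91 + 47, so a_0 = 11.
  91 = 1*47 + 44, so a_1 = 1.
  47 = 1*44 + 3, so a_2 = 1.
  44 = 14*3 + 2, so a_3 = 14.
  3 = 1*2 + 1, so a_4 = 1.
  2 = 2*1 + 0, so a_5 = 2.
so x = [11; 1, 1, 14, 1, 2].
Convergents (p_i = a_i*p_{i-1} + p_{i-2}, q_i = a_i*q_{i-1} + q_{i-2} with p_{-2}=0, p_{-1}=1, q_{-2}=1, q_{-1}=0), until the denominator exceeds 71:
  i=0: a_0=11, p_0 = 11*1 + 0 = 11, q_0 = 11*0 + 1 = 1.
  i=1: a_1=1, p_1 = 1*11 + 1 = 12, q_1 = 1*1 + 0 = 1.
  i=2: a_2=1, p_2 = 1*12 + 11 = 23, q_2 = 1*1 + 1 = 2.
  i=3: a_3=14, p_3 = 14*23 + 12 = 334, q_3 = 14*2 + 1 = 29.
  i=4: a_4=1, p_4 = 1*334 + 23 = 357, q_4 = 1*29 + 2 = 31.
  i=5: a_5=2, p_5 = 2*357 + 334 = 1048, q_5 = 2*31 + 29 = 91.
q_5 = 91 > 71, so the last convergent with denominator <= 71 is p_4/q_4 = 357/31.
The closest fraction with denominator <= 71 is either p_4/q_4 or the intermediate fraction (k*p_4 + p_3)/(k*q_4 + q_3) with the largest k >= 1 whose denominator stays <= 71; these approach x as k grows, and every other convergent or intermediate fraction in range is farther away.
Largest k: floor((71 - q_3)/q_4) = floor((71 - 29)/31) = 1.
That gives (1*357 + 334)/(1*31 + 29) = 691/60.
Compare the errors: |x - 357/31| = |1048*31 - 357*91|/(91*31) = 1/2821, and |x - 691/60| = |1048*60 - 691*91|/(91*60) = 1/5460.
Cross-multiplying, 1*2821 = 2821 < 5460 = 1*5460, so 1/5460 is smaller: the intermediate fraction 691/60 is closer to x than 357/31.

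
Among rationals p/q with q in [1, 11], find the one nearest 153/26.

Expand x = 153/26 as a continued fraction with the Euclidean algorithm:
  153 = 5*26 + 23, so a_0 = 5.
  26 = 1*23 + 3, so a_1 = 1.
  23 = 7*3 + 2, so a_2 = 7.
  3 = 1*2 + 1, so a_3 = 1.
  2 = 2*1 + 0, so a_4 = 2.
so x = [5; 1, 7, 1, 2].
Convergents (p_i = a_i*p_{i-1} + p_{i-2}, q_i = a_i*q_{i-1} + q_{i-2} with p_{-2}=0, p_{-1}=1, q_{-2}=1, q_{-1}=0), until the denominator exceeds 11:
  i=0: a_0=5, p_0 = 5*1 + 0 = 5, q_0 = 5*0 + 1 = 1.
  i=1: a_1=1, p_1 = 1*5 + 1 = 6, q_1 = 1*1 + 0 = 1.
  i=2: a_2=7, p_2 = 7*6 + 5 = 47, q_2 = 7*1 + 1 = 8.
  i=3: a_3=1, p_3 = 1*47 + 6 = 53, q_3 = 1*8 + 1 = 9.
  i=4: a_4=2, p_4 = 2*53 + 47 = 153, q_4 = 2*9 + 8 = 26.
q_4 = 26 > 11, so the last convergent with denominator <= 11 is p_3/q_3 = 53/9.
The closest fraction with denominator <= 11 is either p_3/q_3 or the intermediate fraction (k*p_3 + p_2)/(k*q_3 + q_2) with the largest k >= 1 whose denominator stays <= 11; these approach x as k grows, and every other convergent or intermediate fraction in range is farther away.
Largest k: floor((11 - q_2)/q_3) = floor((11 - 8)/9) = 0.
Since k = 0, no intermediate fraction beyond p_3/q_3 has denominator <= 11, so the convergent 53/9 is the closest (its error is |153*9 - 53*26|/(26*9) = 1/234).

53/9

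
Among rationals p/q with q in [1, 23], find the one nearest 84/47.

25/14

Expand x = 84/47 as a continued fraction with the Euclidean algorithm:
  84 = 1*47 + 37, so a_0 = 1.
  47 = 1*37 + 10, so a_1 = 1.
  37 = 3*10 + 7, so a_2 = 3.
  10 = 1*7 + 3, so a_3 = 1.
  7 = 2*3 + 1, so a_4 = 2.
  3 = 3*1 + 0, so a_5 = 3.
so x = [1; 1, 3, 1, 2, 3].
Convergents (p_i = a_i*p_{i-1} + p_{i-2}, q_i = a_i*q_{i-1} + q_{i-2} with p_{-2}=0, p_{-1}=1, q_{-2}=1, q_{-1}=0), until the denominator exceeds 23:
  i=0: a_0=1, p_0 = 1*1 + 0 = 1, q_0 = 1*0 + 1 = 1.
  i=1: a_1=1, p_1 = 1*1 + 1 = 2, q_1 = 1*1 + 0 = 1.
  i=2: a_2=3, p_2 = 3*2 + 1 = 7, q_2 = 3*1 + 1 = 4.
  i=3: a_3=1, p_3 = 1*7 + 2 = 9, q_3 = 1*4 + 1 = 5.
  i=4: a_4=2, p_4 = 2*9 + 7 = 25, q_4 = 2*5 + 4 = 14.
  i=5: a_5=3, p_5 = 3*25 + 9 = 84, q_5 = 3*14 + 5 = 47.
q_5 = 47 > 23, so the last convergent with denominator <= 23 is p_4/q_4 = 25/14.
The closest fraction with denominator <= 23 is either p_4/q_4 or the intermediate fraction (k*p_4 + p_3)/(k*q_4 + q_3) with the largest k >= 1 whose denominator stays <= 23; these approach x as k grows, and every other convergent or intermediate fraction in range is farther away.
Largest k: floor((23 - q_3)/q_4) = floor((23 - 5)/14) = 1.
That gives (1*25 + 9)/(1*14 + 5) = 34/19.
Compare the errors: |x - 25/14| = |84*14 - 25*47|/(47*14) = 1/658, and |x - 34/19| = |84*19 - 34*47|/(47*19) = 2/893.
Cross-multiplying, 1*893 = 893 < 1316 = 2*658, so 1/658 is smaller: the convergent 25/14 is closer to x than 34/19.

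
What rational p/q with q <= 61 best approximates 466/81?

Expand x = 466/81 as a continued fraction with the Euclidean algorithm:
  466 = 5*81 + 61, so a_0 = 5.
  81 = 1*61 + 20, so a_1 = 1.
  61 = 3*20 + 1, so a_2 = 3.
  20 = 20*1 + 0, so a_3 = 20.
so x = [5; 1, 3, 20].
Convergents (p_i = a_i*p_{i-1} + p_{i-2}, q_i = a_i*q_{i-1} + q_{i-2} with p_{-2}=0, p_{-1}=1, q_{-2}=1, q_{-1}=0), until the denominator exceeds 61:
  i=0: a_0=5, p_0 = 5*1 + 0 = 5, q_0 = 5*0 + 1 = 1.
  i=1: a_1=1, p_1 = 1*5 + 1 = 6, q_1 = 1*1 + 0 = 1.
  i=2: a_2=3, p_2 = 3*6 + 5 = 23, q_2 = 3*1 + 1 = 4.
  i=3: a_3=20, p_3 = 20*23 + 6 = 466, q_3 = 20*4 + 1 = 81.
q_3 = 81 > 61, so the last convergent with denominator <= 61 is p_2/q_2 = 23/4.
The closest fraction with denominator <= 61 is either p_2/q_2 or the intermediate fraction (k*p_2 + p_1)/(k*q_2 + q_1) with the largest k >= 1 whose denominator stays <= 61; these approach x as k grows, and every other convergent or intermediate fraction in range is farther away.
Largest k: floor((61 - q_1)/q_2) = floor((61 - 1)/4) = 15.
That gives (15*23 + 6)/(15*4 + 1) = 351/61.
Compare the errors: |x - 23/4| = |466*4 - 23*81|/(81*4) = 1/324, and |x - 351/61| = |466*61 - 351*81|/(81*61) = 5/4941.
Cross-multiplying, 5*324 = 1620 < 4941 = 1*4941, so 5/4941 is smaller: the intermediate fraction 351/61 is closer to x than 23/4.

351/61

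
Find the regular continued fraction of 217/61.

Run the Euclidean algorithm on 217 and 61; the successive quotients are the partial quotients a_0, a_1, ... (each step inverts the fractional part left over by the previous one):
  217 = 3*61 + 34, so a_0 = 3.
  61 = 1*34 + 27, so a_1 = 1.
  34 = 1*27 + 7, so a_2 = 1.
  27 = 3*7 + 6, so a_3 = 3.
  7 = 1*6 + 1, so a_4 = 1.
  6 = 6*1 + 0, so a_5 = 6.
The remainder reaches 0 after 6 divisions, so the expansion has 6 partial quotients, read off in order.

[3; 1, 1, 3, 1, 6]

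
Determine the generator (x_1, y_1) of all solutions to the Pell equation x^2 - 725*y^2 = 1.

First expand sqrt(725) as a continued fraction. With x_i = (sqrt(725) + m_i)/d_i and (m_0, d_0) = (0, 1): a_0 = floor(sqrt(725)) = 26, since 26^2 = 676 <= 725 < 729 = 27^2.
Iterate m_{i+1} = d_i*a_i - m_i, d_{i+1} = (725 - m_{i+1}^2)/d_i, a_{i+1} = floor((a_0 + m_{i+1})/d_{i+1}):
  m_1 = 1*26 - 0 = 26, d_1 = (725 - 26^2)/1 = 49/1 = 49, a_1 = floor((26 + 26)/49) = 1.
  m_2 = 49*1 - 26 = 23, d_2 = (725 - 23^2)/49 = 196/49 = 4, a_2 = floor((26 + 23)/4) = 12.
  m_3 = 4*12 - 23 = 25, d_3 = (725 - 25^2)/4 = 100/4 = 25, a_3 = floor((26 + 25)/25) = 2.
  m_4 = 25*2 - 25 = 25, d_4 = (725 - 25^2)/25 = 100/25 = 4, a_4 = floor((26 + 25)/4) = 12.
  m_5 = 4*12 - 25 = 23, d_5 = (725 - 23^2)/4 = 196/4 = 49, a_5 = floor((26 + 23)/49) = 1.
  m_6 = 49*1 - 23 = 26, d_6 = (725 - 26^2)/49 = 49/49 = 1, a_6 = floor((26 + 26)/1) = 52.
  m_7 = 1*52 - 26 = 26, d_7 = (725 - 26^2)/1 = 49/1 = 49: (m_7, d_7) = (m_1, d_1) = (26, 49), so from here the quotients repeat a_1, ..., a_6; the period length is 6.
So sqrt(725) = [26; (1, 12, 2, 12, 1, 52)] with period length k = 6.
k is even, so the fundamental solution of x^2 - 725y^2 = 1 is (p_{k-1}, q_{k-1}) = (p_5, q_5); compute convergents through index 5.
Convergents (p_i = a_i*p_{i-1} + p_{i-2}, q_i = a_i*q_{i-1} + q_{i-2} with p_{-2}=0, p_{-1}=1, q_{-2}=1, q_{-1}=0):
  i=0: a_0=26, p_0 = 26*1 + 0 = 26, q_0 = 26*0 + 1 = 1.
  i=1: a_1=1, p_1 = 1*26 + 1 = 27, q_1 = 1*1 + 0 = 1.
  i=2: a_2=12, p_2 = 12*27 + 26 = 350, q_2 = 12*1 + 1 = 13.
  i=3: a_3=2, p_3 = 2*350 + 27 = 727, q_3 = 2*13 + 1 = 27.
  i=4: a_4=12, p_4 = 12*727 + 350 = 9074, q_4 = 12*27 + 13 = 337.
  i=5: a_5=1, p_5 = 1*9074 + 727 = 9801, q_5 = 1*337 + 27 = 364.
Check: 9801^2 - 725*364^2 = 96059601 - 96059600 = 1, so (x, y) = (9801, 364) solves the equation, and by the theorem it is the least positive solution.

(x, y) = (9801, 364)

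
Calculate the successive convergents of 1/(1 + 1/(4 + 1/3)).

Using the convergent recurrence p_i = a_i*p_{i-1} + p_{i-2}, q_i = a_i*q_{i-1} + q_{i-2} with p_{-2}=0, p_{-1}=1, q_{-2}=1, q_{-1}=0:
  i=0: a_0=0, p_0 = 0*1 + 0 = 0, q_0 = 0*0 + 1 = 1.
  i=1: a_1=1, p_1 = 1*0 + 1 = 1, q_1 = 1*1 + 0 = 1.
  i=2: a_2=4, p_2 = 4*1 + 0 = 4, q_2 = 4*1 + 1 = 5.
  i=3: a_3=3, p_3 = 3*4 + 1 = 13, q_3 = 3*5 + 1 = 16.

0/1, 1/1, 4/5, 13/16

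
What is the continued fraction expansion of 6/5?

Run the Euclidean algorithm on 6 and 5; the successive quotients are the partial quotients a_0, a_1, ... (each step inverts the fractional part left over by the previous one):
  6 = 1*5 + 1, so a_0 = 1.
  5 = 5*1 + 0, so a_1 = 5.
The remainder reaches 0 after 2 divisions, so the expansion has 2 partial quotients, read off in order.

[1; 5]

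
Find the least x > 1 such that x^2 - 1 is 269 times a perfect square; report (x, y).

First expand sqrt(269) as a continued fraction. With x_i = (sqrt(269) + m_i)/d_i and (m_0, d_0) = (0, 1): a_0 = floor(sqrt(269)) = 16, since 16^2 = 256 <= 269 < 289 = 17^2.
Iterate m_{i+1} = d_i*a_i - m_i, d_{i+1} = (269 - m_{i+1}^2)/d_i, a_{i+1} = floor((a_0 + m_{i+1})/d_{i+1}):
  m_1 = 1*16 - 0 = 16, d_1 = (269 - 16^2)/1 = 13/1 = 13, a_1 = floor((16 + 16)/13) = 2.
  m_2 = 13*2 - 16 = 10, d_2 = (269 - 10^2)/13 = 169/13 = 13, a_2 = floor((16 + 10)/13) = 2.
  m_3 = 13*2 - 10 = 16, d_3 = (269 - 16^2)/13 = 13/13 = 1, a_3 = floor((16 + 16)/1) = 32.
  m_4 = 1*32 - 16 = 16, d_4 = (269 - 16^2)/1 = 13/1 = 13: (m_4, d_4) = (m_1, d_1) = (16, 13), so from here the quotients repeat a_1, ..., a_3; the period length is 3.
So sqrt(269) = [16; (2, 2, 32)] with period length k = 3.
k is odd, so (p_{k-1}, q_{k-1}) only solves x^2 - 269y^2 = -1 and the fundamental solution of x^2 - 269y^2 = 1 is (p_{2k-1}, q_{2k-1}) = (p_5, q_5); compute convergents through index 5, running through the period twice.
Convergents (p_i = a_i*p_{i-1} + p_{i-2}, q_i = a_i*q_{i-1} + q_{i-2} with p_{-2}=0, p_{-1}=1, q_{-2}=1, q_{-1}=0):
  i=0: a_0=16, p_0 = 16*1 + 0 = 16, q_0 = 16*0 + 1 = 1.
  i=1: a_1=2, p_1 = 2*16 + 1 = 33, q_1 = 2*1 + 0 = 2.
  i=2: a_2=2, p_2 = 2*33 + 16 = 82, q_2 = 2*2 + 1 = 5.
  i=3: a_3=32, p_3 = 32*82 + 33 = 2657, q_3 = 32*5 + 2 = 162.
  i=4: a_4=2, p_4 = 2*2657 + 82 = 5396, q_4 = 2*162 + 5 = 329.
  i=5: a_5=2, p_5 = 2*5396 + 2657 = 13449, q_5 = 2*329 + 162 = 820.
Indeed p_2^2 - 269*q_2^2 = 6724 - 6725 = -1, not +1.
Check: 13449^2 - 269*820^2 = 180875601 - 180875600 = 1, so (x, y) = (13449, 820) solves the equation, and by the theorem it is the least positive solution.

(x, y) = (13449, 820)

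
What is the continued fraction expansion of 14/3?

[4; 1, 2]

Run the Euclidean algorithm on 14 and 3; the successive quotients are the partial quotients a_0, a_1, ... (each step inverts the fractional part left over by the previous one):
  14 = 4*3 + 2, so a_0 = 4.
  3 = 1*2 + 1, so a_1 = 1.
  2 = 2*1 + 0, so a_2 = 2.
The remainder reaches 0 after 3 divisions, so the expansion has 3 partial quotients, read off in order.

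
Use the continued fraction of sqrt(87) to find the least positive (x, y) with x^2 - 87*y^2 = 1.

First expand sqrt(87) as a continued fraction. With x_i = (sqrt(87) + m_i)/d_i and (m_0, d_0) = (0, 1): a_0 = floor(sqrt(87)) = 9, since 9^2 = 81 <= 87 < 100 = 10^2.
Iterate m_{i+1} = d_i*a_i - m_i, d_{i+1} = (87 - m_{i+1}^2)/d_i, a_{i+1} = floor((a_0 + m_{i+1})/d_{i+1}):
  m_1 = 1*9 - 0 = 9, d_1 = (87 - 9^2)/1 = 6/1 = 6, a_1 = floor((9 + 9)/6) = 3.
  m_2 = 6*3 - 9 = 9, d_2 = (87 - 9^2)/6 = 6/6 = 1, a_2 = floor((9 + 9)/1) = 18.
  m_3 = 1*18 - 9 = 9, d_3 = (87 - 9^2)/1 = 6/1 = 6: (m_3, d_3) = (m_1, d_1) = (9, 6), so from here the quotients repeat a_1, a_2; the period length is 2.
So sqrt(87) = [9; (3, 18)] with period length k = 2.
k is even, so the fundamental solution of x^2 - 87y^2 = 1 is (p_{k-1}, q_{k-1}) = (p_1, q_1); compute convergents through index 1.
Convergents (p_i = a_i*p_{i-1} + p_{i-2}, q_i = a_i*q_{i-1} + q_{i-2} with p_{-2}=0, p_{-1}=1, q_{-2}=1, q_{-1}=0):
  i=0: a_0=9, p_0 = 9*1 + 0 = 9, q_0 = 9*0 + 1 = 1.
  i=1: a_1=3, p_1 = 3*9 + 1 = 28, q_1 = 3*1 + 0 = 3.
Check: 28^2 - 87*3^2 = 784 - 783 = 1, so (x, y) = (28, 3) solves the equation, and by the theorem it is the least positive solution.

(x, y) = (28, 3)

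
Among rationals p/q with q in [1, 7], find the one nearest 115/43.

8/3

Expand x = 115/43 as a continued fraction with the Euclidean algorithm:
  115 = 2*43 + 29, so a_0 = 2.
  43 = 1*29 + 14, so a_1 = 1.
  29 = 2*14 + 1, so a_2 = 2.
  14 = 14*1 + 0, so a_3 = 14.
so x = [2; 1, 2, 14].
Convergents (p_i = a_i*p_{i-1} + p_{i-2}, q_i = a_i*q_{i-1} + q_{i-2} with p_{-2}=0, p_{-1}=1, q_{-2}=1, q_{-1}=0), until the denominator exceeds 7:
  i=0: a_0=2, p_0 = 2*1 + 0 = 2, q_0 = 2*0 + 1 = 1.
  i=1: a_1=1, p_1 = 1*2 + 1 = 3, q_1 = 1*1 + 0 = 1.
  i=2: a_2=2, p_2 = 2*3 + 2 = 8, q_2 = 2*1 + 1 = 3.
  i=3: a_3=14, p_3 = 14*8 + 3 = 115, q_3 = 14*3 + 1 = 43.
q_3 = 43 > 7, so the last convergent with denominator <= 7 is p_2/q_2 = 8/3.
The closest fraction with denominator <= 7 is either p_2/q_2 or the intermediate fraction (k*p_2 + p_1)/(k*q_2 + q_1) with the largest k >= 1 whose denominator stays <= 7; these approach x as k grows, and every other convergent or intermediate fraction in range is farther away.
Largest k: floor((7 - q_1)/q_2) = floor((7 - 1)/3) = 2.
That gives (2*8 + 3)/(2*3 + 1) = 19/7.
Compare the errors: |x - 8/3| = |115*3 - 8*43|/(43*3) = 1/129, and |x - 19/7| = |115*7 - 19*43|/(43*7) = 12/301.
Cross-multiplying, 1*301 = 301 < 1548 = 12*129, so 1/129 is smaller: the convergent 8/3 is closer to x than 19/7.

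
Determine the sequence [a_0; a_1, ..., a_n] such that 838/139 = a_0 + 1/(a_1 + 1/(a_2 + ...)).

Run the Euclidean algorithm on 838 and 139; the successive quotients are the partial quotients a_0, a_1, ... (each step inverts the fractional part left over by the previous one):
  838 = 6*139 + 4, so a_0 = 6.
  139 = 34*4 + 3, so a_1 = 34.
  4 = 1*3 + 1, so a_2 = 1.
  3 = 3*1 + 0, so a_3 = 3.
The remainder reaches 0 after 4 divisions, so the expansion has 4 partial quotients, read off in order.

[6; 34, 1, 3]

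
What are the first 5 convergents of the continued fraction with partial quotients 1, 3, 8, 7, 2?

1/1, 4/3, 33/25, 235/178, 503/381

Using the convergent recurrence p_i = a_i*p_{i-1} + p_{i-2}, q_i = a_i*q_{i-1} + q_{i-2} with p_{-2}=0, p_{-1}=1, q_{-2}=1, q_{-1}=0:
  i=0: a_0=1, p_0 = 1*1 + 0 = 1, q_0 = 1*0 + 1 = 1.
  i=1: a_1=3, p_1 = 3*1 + 1 = 4, q_1 = 3*1 + 0 = 3.
  i=2: a_2=8, p_2 = 8*4 + 1 = 33, q_2 = 8*3 + 1 = 25.
  i=3: a_3=7, p_3 = 7*33 + 4 = 235, q_3 = 7*25 + 3 = 178.
  i=4: a_4=2, p_4 = 2*235 + 33 = 503, q_4 = 2*178 + 25 = 381.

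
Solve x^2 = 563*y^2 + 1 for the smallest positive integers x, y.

First expand sqrt(563) as a continued fraction. With x_i = (sqrt(563) + m_i)/d_i and (m_0, d_0) = (0, 1): a_0 = floor(sqrt(563)) = 23, since 23^2 = 529 <= 563 < 576 = 24^2.
Iterate m_{i+1} = d_i*a_i - m_i, d_{i+1} = (563 - m_{i+1}^2)/d_i, a_{i+1} = floor((a_0 + m_{i+1})/d_{i+1}):
  m_1 = 1*23 - 0 = 23, d_1 = (563 - 23^2)/1 = 34/1 = 34, a_1 = floor((23 + 23)/34) = 1.
  m_2 = 34*1 - 23 = 11, d_2 = (563 - 11^2)/34 = 442/34 = 13, a_2 = floor((23 + 11)/13) = 2.
  m_3 = 13*2 - 11 = 15, d_3 = (563 - 15^2)/13 = 338/13 = 26, a_3 = floor((23 + 15)/26) = 1.
  m_4 = 26*1 - 15 = 11, d_4 = (563 - 11^2)/26 = 442/26 = 17, a_4 = floor((23 + 11)/17) = 2.
  m_5 = 17*2 - 11 = 23, d_5 = (563 - 23^2)/17 = 34/17 = 2, a_5 = floor((23 + 23)/2) = 23.
  m_6 = 2*23 - 23 = 23, d_6 = (563 - 23^2)/2 = 34/2 = 17, a_6 = floor((23 + 23)/17) = 2.
  m_7 = 17*2 - 23 = 11, d_7 = (563 - 11^2)/17 = 442/17 = 26, a_7 = floor((23 + 11)/26) = 1.
  m_8 = 26*1 - 11 = 15, d_8 = (563 - 15^2)/26 = 338/26 = 13, a_8 = floor((23 + 15)/13) = 2.
  m_9 = 13*2 - 15 = 11, d_9 = (563 - 11^2)/13 = 442/13 = 34, a_9 = floor((23 + 11)/34) = 1.
  m_10 = 34*1 - 11 = 23, d_10 = (563 - 23^2)/34 = 34/34 = 1, a_10 = floor((23 + 23)/1) = 46.
  m_11 = 1*46 - 23 = 23, d_11 = (563 - 23^2)/1 = 34/1 = 34: (m_11, d_11) = (m_1, d_1) = (23, 34), so from here the quotients repeat a_1, ..., a_10; the period length is 10.
So sqrt(563) = [23; (1, 2, 1, 2, 23, 2, 1, 2, 1, 46)] with period length k = 10.
k is even, so the fundamental solution of x^2 - 563y^2 = 1 is (p_{k-1}, q_{k-1}) = (p_9, q_9); compute convergents through index 9.
Convergents (p_i = a_i*p_{i-1} + p_{i-2}, q_i = a_i*q_{i-1} + q_{i-2} with p_{-2}=0, p_{-1}=1, q_{-2}=1, q_{-1}=0):
  i=0: a_0=23, p_0 = 23*1 + 0 = 23, q_0 = 23*0 + 1 = 1.
  i=1: a_1=1, p_1 = 1*23 + 1 = 24, q_1 = 1*1 + 0 = 1.
  i=2: a_2=2, p_2 = 2*24 + 23 = 71, q_2 = 2*1 + 1 = 3.
  i=3: a_3=1, p_3 = 1*71 + 24 = 95, q_3 = 1*3 + 1 = 4.
  i=4: a_4=2, p_4 = 2*95 + 71 = 261, q_4 = 2*4 + 3 = 11.
  i=5: a_5=23, p_5 = 23*261 + 95 = 6098, q_5 = 23*11 + 4 = 257.
  i=6: a_6=2, p_6 = 2*6098 + 261 = 12457, q_6 = 2*257 + 11 = 525.
  i=7: a_7=1, p_7 = 1*12457 + 6098 = 18555, q_7 = 1*525 + 257 = 782.
  i=8: a_8=2, p_8 = 2*18555 + 12457 = 49567, q_8 = 2*782 + 525 = 2089.
  i=9: a_9=1, p_9 = 1*49567 + 18555 = 68122, q_9 = 1*2089 + 782 = 2871.
Check: 68122^2 - 563*2871^2 = 4640606884 - 4640606883 = 1, so (x, y) = (68122, 2871) solves the equation, and by the theorem it is the least positive solution.

(x, y) = (68122, 2871)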